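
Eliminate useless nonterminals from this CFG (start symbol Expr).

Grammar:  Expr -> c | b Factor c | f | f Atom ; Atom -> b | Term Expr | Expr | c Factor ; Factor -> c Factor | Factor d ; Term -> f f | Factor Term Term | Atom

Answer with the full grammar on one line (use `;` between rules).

Expr -> c | f | f Atom; Atom -> b | Term Expr | Expr; Term -> f f | Atom

Generating nonterminals: {Atom, Expr, Term}.
Reachable from Expr after that: {Atom, Expr, Term}.
Removed useless symbols: {Factor} and every production mentioning them.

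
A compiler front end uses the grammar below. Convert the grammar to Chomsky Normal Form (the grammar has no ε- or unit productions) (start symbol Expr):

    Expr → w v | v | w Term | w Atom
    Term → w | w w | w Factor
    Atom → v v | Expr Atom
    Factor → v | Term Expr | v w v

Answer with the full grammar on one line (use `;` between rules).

Expr → X1 X2 | v | X1 Term | X1 Atom; Term → w | X1 X1 | X1 Factor; Atom → X2 X2 | Expr Atom; Factor → v | Term Expr | X2 Y1; X1 → w; X2 → v; Y1 → X1 X2

Introduce a nonterminal for each terminal appearing in a rule of length ≥ 2: X1 → w, X2 → v.
Binarize each right-hand side of length ≥ 3 by chaining fresh nonterminals (Y1, Y2, …): affected rules were Factor → X2 X1 X2.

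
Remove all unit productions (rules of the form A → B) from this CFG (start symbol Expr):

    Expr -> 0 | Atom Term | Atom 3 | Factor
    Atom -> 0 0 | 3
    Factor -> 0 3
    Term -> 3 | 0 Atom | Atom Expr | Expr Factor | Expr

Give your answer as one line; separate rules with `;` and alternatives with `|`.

Expr -> 0 3 | 0 | Atom Term | Atom 3; Atom -> 0 0 | 3; Factor -> 0 3; Term -> 3 | 0 Atom | Atom Expr | Expr Factor | 0 3 | 0 | Atom Term | Atom 3

Unit pairs: Expr ⇒* {Factor}; Term ⇒* {Expr, Factor}.
For every A with A ⇒* B via unit rules, add B's non-unit alternatives to A; then delete every rule of the form X → Y.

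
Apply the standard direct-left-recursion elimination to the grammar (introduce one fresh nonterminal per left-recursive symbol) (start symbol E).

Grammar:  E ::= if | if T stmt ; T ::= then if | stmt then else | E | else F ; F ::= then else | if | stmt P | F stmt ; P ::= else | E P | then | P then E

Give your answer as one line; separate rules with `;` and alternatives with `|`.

E ::= if | if T stmt; T ::= then if | stmt then else | E | else F; F ::= then else F' | if F' | stmt P F'; P ::= else P' | E P P' | then P'; F' ::= stmt F' | ε; P' ::= then E P' | ε

Left recursion appears on F, P.
For F: α = {stmt}, β = {then else, if, stmt P}. Rewrite as F → β F' and F' → α F' | ε.
For P: α = {then E}, β = {else, E P, then}. Rewrite as P → β P' and P' → α P' | ε.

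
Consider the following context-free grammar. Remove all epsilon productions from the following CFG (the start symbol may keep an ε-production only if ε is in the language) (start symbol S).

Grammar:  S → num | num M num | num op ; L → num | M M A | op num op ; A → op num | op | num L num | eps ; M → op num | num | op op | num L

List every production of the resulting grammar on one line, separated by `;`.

S → num | num M num | num op; L → num | M M A | M M | op num op; A → op num | op | num L num; M → op num | num | op op | num L

Nullable nonterminals: {A}.
ε ∉ L(G), so no ε-production is kept.
Add the nullable-subset variants: L → M M A gives M M A | M M.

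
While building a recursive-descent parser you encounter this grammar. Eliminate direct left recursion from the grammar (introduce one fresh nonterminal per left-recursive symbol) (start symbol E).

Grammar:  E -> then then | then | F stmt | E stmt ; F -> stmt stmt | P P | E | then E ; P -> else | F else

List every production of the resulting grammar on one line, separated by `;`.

Left recursion appears on E.
For E: α = {stmt}, β = {then then, then, F stmt}. Rewrite as E → β E' and E' → α E' | ε.

E -> then then E' | then E' | F stmt E'; F -> stmt stmt | P P | E | then E; P -> else | F else; E' -> stmt E' | ε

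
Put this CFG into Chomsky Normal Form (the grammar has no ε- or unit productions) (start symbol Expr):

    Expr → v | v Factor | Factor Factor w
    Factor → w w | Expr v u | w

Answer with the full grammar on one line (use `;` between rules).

Expr → v | X1 Factor | Factor Y1; Factor → X2 X2 | Expr Y2 | w; X1 → v; X2 → w; X3 → u; Y1 → Factor X2; Y2 → X1 X3

Introduce a nonterminal for each terminal appearing in a rule of length ≥ 2: X1 → v, X2 → w, X3 → u.
Binarize each right-hand side of length ≥ 3 by chaining fresh nonterminals (Y1, Y2, …): affected rules were Expr → Factor Factor X2; Factor → Expr X1 X3.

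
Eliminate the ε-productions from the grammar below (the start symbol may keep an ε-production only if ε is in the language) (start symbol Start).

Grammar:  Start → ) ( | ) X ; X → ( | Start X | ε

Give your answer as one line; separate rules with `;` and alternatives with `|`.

Start → ) ( | ) X | ); X → ( | Start X | Start

The nullable symbols are {X}.
ε ∉ L(G), so no ε-production is kept.
Expand every rule over subsets of its nullable positions: Start → ) X gives ) X | ). X → Start X gives Start X | Start.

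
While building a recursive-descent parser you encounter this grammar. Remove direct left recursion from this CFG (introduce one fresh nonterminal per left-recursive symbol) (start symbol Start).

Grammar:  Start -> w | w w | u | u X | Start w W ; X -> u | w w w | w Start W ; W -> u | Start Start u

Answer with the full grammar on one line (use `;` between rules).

Start -> w Start1 | w w Start1 | u Start1 | u X Start1; X -> u | w w w | w Start W; W -> u | Start Start u; Start1 -> w W Start1 | ε

Directly left-recursive nonterminal: Start.
For Start: α = {w W}, β = {w, w w, u, u X}. Rewrite as Start → β Start1 and Start1 → α Start1 | ε.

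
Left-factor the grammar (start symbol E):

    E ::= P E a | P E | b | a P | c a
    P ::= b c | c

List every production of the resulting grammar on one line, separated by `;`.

E ::= b | a P | c a | P E E'; P ::= b c | c; E' ::= a | epsilon

E has alternatives sharing prefix 'P E': factor to E → P E E' with E' → a | ε.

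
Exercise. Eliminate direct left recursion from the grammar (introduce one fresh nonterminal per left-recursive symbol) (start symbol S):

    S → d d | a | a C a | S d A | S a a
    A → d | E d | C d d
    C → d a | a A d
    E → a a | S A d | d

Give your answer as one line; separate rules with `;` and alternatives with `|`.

S → d d S' | a S' | a C a S'; A → d | E d | C d d; C → d a | a A d; E → a a | S A d | d; S' → d A S' | a a S' | epsilon

Left recursion appears on S.
For S: α = {d A, a a}, β = {d d, a, a C a}. Rewrite as S → β S' and S' → α S' | ε.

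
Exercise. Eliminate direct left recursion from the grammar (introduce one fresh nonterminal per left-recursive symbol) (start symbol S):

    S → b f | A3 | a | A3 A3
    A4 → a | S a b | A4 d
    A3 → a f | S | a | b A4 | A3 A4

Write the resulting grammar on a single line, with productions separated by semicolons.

Left recursion appears on A4, A3.
For A4: α = {d}, β = {a, S a b}. Rewrite as A4 → β A4' and A4' → α A4' | ε.
For A3: α = {A4}, β = {a f, S, a, b A4}. Rewrite as A3 → β A3' and A3' → α A3' | ε.

S → b f | A3 | a | A3 A3; A4 → a A4' | S a b A4'; A3 → a f A3' | S A3' | a A3' | b A4 A3'; A4' → d A4' | ε; A3' → A4 A3' | ε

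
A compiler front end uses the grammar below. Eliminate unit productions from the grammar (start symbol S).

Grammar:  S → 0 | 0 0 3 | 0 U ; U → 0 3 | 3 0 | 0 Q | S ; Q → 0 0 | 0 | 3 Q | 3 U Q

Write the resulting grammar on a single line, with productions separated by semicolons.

S → 0 | 0 0 3 | 0 U; U → 0 3 | 3 0 | 0 Q | 0 | 0 0 3 | 0 U; Q → 0 0 | 0 | 3 Q | 3 U Q

Unit pairs: U ⇒* {S}.
Replace each nonterminal's rules with the union of the non-unit rules of every nonterminal it unit-derives.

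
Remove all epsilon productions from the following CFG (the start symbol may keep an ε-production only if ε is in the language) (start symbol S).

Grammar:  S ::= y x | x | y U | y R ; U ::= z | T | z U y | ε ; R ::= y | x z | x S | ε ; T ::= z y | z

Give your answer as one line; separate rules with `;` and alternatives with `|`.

Nullable nonterminals: {R, U}.
ε ∉ L(G), so no ε-production is kept.
Expand every rule over subsets of its nullable positions: S → y U gives y U | y. U → z U y gives z U y | z y.

S ::= y x | x | y U | y | y R; U ::= z | T | z U y | z y; R ::= y | x z | x S; T ::= z y | z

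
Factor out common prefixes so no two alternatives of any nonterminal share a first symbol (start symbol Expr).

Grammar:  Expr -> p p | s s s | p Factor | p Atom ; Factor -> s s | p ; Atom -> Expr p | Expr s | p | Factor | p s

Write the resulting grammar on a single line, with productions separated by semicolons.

Expr has alternatives sharing prefix 'p': factor to Expr → p Expr1 with Expr1 → p | Factor | Atom.
Atom has alternatives sharing prefix 'Expr': factor to Atom → Expr Atom1 with Atom1 → p | s.
Atom has alternatives sharing prefix 'p': factor to Atom → p Atom2 with Atom2 → ε | s.

Expr -> s s s | p Expr1; Factor -> s s | p; Atom -> Factor | Expr Atom1 | p Atom2; Expr1 -> p | Factor | Atom; Atom1 -> p | s; Atom2 -> ε | s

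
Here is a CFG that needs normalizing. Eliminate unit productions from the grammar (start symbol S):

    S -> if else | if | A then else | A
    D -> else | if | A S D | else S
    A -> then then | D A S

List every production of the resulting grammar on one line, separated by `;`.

S -> if else | if | A then else | then then | D A S; D -> else | if | A S D | else S; A -> then then | D A S

Unit pairs: S ⇒* {A}.
For each unit pair (A, B), copy every non-unit production of B to A, then drop all unit productions.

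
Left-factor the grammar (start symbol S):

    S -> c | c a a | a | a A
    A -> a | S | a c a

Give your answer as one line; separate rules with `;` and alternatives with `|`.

S has alternatives sharing prefix 'c': factor to S → c S' with S' → ε | a a.
S has alternatives sharing prefix 'a': factor to S → a S'' with S'' → ε | A.
A has alternatives sharing prefix 'a': factor to A → a A' with A' → ε | c a.

S -> c S' | a S''; A -> S | a A'; S' -> epsilon | a a; S'' -> epsilon | A; A' -> epsilon | c a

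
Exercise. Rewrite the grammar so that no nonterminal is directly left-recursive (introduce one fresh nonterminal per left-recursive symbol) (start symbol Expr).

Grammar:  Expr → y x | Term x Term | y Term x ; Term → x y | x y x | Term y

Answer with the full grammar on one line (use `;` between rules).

Directly left-recursive nonterminal: Term.
For Term: α = {y}, β = {x y, x y x}. Rewrite as Term → β Term1 and Term1 → α Term1 | ε.

Expr → y x | Term x Term | y Term x; Term → x y Term1 | x y x Term1; Term1 → y Term1 | ε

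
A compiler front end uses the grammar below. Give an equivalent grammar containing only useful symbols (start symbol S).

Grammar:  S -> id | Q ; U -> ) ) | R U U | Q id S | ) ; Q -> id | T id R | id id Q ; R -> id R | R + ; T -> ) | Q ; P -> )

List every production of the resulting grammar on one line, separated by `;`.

S -> id | Q; Q -> id | id id Q

Generating nonterminals: {P, Q, S, T, U}.
Reachable from S after that: {Q, S}.
Removed useless symbols: {P, R, T, U} and every production mentioning them.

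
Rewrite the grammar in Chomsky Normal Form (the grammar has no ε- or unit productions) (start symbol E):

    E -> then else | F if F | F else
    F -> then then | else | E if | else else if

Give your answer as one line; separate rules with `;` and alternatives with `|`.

Introduce a nonterminal for each terminal appearing in a rule of length ≥ 2: X1 → then, X2 → else, X3 → if.
Binarize each right-hand side of length ≥ 3 by chaining fresh nonterminals (Y1, Y2, …): affected rules were E → F X3 F; F → X2 X2 X3.

E -> X1 X2 | F Y1 | F X2; F -> X1 X1 | else | E X3 | X2 Y2; X1 -> then; X2 -> else; X3 -> if; Y1 -> X3 F; Y2 -> X2 X3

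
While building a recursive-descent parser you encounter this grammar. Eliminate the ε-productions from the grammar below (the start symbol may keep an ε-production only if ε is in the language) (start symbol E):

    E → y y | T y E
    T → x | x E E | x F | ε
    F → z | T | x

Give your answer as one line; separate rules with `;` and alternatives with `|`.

E → y y | T y E | y E; T → x | x E E | x F; F → z | T | x

Nullable set = {F, T}.
ε ∉ L(G), so no ε-production is kept.
Expand every rule over subsets of its nullable positions: E → T y E gives T y E | y E.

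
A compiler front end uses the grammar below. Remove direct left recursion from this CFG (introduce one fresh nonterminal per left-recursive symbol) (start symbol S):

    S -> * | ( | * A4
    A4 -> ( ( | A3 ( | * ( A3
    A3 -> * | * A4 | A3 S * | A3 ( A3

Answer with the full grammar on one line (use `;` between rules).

Directly left-recursive nonterminal: A3.
For A3: α = {S *, ( A3}, β = {*, * A4}. Rewrite as A3 → β A3' and A3' → α A3' | ε.

S -> * | ( | * A4; A4 -> ( ( | A3 ( | * ( A3; A3 -> * A3' | * A4 A3'; A3' -> S * A3' | ( A3 A3' | eps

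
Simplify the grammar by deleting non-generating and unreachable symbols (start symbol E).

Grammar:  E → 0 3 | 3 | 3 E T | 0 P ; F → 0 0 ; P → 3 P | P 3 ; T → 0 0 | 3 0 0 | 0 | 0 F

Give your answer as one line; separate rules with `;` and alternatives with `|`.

E → 0 3 | 3 | 3 E T; F → 0 0; T → 0 0 | 3 0 0 | 0 | 0 F

Generating nonterminals: {E, F, T}.
Reachable from E after that: {E, F, T}.
Removed useless symbols: {P} and every production mentioning them.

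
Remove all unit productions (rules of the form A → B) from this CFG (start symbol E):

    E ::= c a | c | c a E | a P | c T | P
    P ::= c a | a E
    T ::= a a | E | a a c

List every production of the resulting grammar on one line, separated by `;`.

Unit pairs: E ⇒* {P}; T ⇒* {E, P}.
Replace each nonterminal's rules with the union of the non-unit rules of every nonterminal it unit-derives.

E ::= c a | c | c a E | a P | c T | a E; P ::= c a | a E; T ::= c a | c | c a E | a P | c T | a E | a a | a a c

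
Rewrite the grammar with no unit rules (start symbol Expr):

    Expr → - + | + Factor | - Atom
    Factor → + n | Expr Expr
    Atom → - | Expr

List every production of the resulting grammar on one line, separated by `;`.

Expr → - + | + Factor | - Atom; Factor → + n | Expr Expr; Atom → - | - + | + Factor | - Atom

Unit pairs: Atom ⇒* {Expr}.
Replace each nonterminal's rules with the union of the non-unit rules of every nonterminal it unit-derives.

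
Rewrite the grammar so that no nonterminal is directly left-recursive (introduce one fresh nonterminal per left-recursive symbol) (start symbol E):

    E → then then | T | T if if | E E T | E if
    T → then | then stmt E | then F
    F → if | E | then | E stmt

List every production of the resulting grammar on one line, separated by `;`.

Directly left-recursive nonterminal: E.
For E: α = {E T, if}, β = {then then, T, T if if}. Rewrite as E → β E' and E' → α E' | ε.

E → then then E' | T E' | T if if E'; T → then | then stmt E | then F; F → if | E | then | E stmt; E' → E T E' | if E' | ε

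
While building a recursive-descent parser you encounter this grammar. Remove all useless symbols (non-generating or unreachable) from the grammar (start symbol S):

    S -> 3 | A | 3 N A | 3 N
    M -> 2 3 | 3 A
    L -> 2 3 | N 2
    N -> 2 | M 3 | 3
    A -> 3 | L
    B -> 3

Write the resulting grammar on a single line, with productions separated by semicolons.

S -> 3 | A | 3 N A | 3 N; M -> 2 3 | 3 A; L -> 2 3 | N 2; N -> 2 | M 3 | 3; A -> 3 | L

Generating nonterminals: {A, B, L, M, N, S}.
Reachable from S after that: {A, L, M, N, S}.
Removed useless symbols: {B} and every production mentioning them.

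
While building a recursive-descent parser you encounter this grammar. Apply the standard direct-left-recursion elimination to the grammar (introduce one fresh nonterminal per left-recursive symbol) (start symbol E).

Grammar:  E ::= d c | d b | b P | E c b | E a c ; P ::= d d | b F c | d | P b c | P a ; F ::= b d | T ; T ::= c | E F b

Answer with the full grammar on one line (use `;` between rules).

E ::= d c E' | d b E' | b P E'; P ::= d d P' | b F c P' | d P'; F ::= b d | T; T ::= c | E F b; E' ::= c b E' | a c E' | epsilon; P' ::= b c P' | a P' | epsilon

E, P are directly left-recursive.
For E: α = {c b, a c}, β = {d c, d b, b P}. Rewrite as E → β E' and E' → α E' | ε.
For P: α = {b c, a}, β = {d d, b F c, d}. Rewrite as P → β P' and P' → α P' | ε.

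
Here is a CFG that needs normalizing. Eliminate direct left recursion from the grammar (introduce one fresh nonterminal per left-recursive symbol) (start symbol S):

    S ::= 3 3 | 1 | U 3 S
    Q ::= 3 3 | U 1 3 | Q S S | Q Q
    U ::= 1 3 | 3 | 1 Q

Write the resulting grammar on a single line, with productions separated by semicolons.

S ::= 3 3 | 1 | U 3 S; Q ::= 3 3 Q' | U 1 3 Q'; U ::= 1 3 | 3 | 1 Q; Q' ::= S S Q' | Q Q' | ε

Left recursion appears on Q.
For Q: α = {S S, Q}, β = {3 3, U 1 3}. Rewrite as Q → β Q' and Q' → α Q' | ε.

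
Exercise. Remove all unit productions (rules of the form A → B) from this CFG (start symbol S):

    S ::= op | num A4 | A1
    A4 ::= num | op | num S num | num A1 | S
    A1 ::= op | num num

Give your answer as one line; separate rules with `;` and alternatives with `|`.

S ::= op | num num | num A4; A4 ::= num | op | num S num | num A1 | num num | num A4; A1 ::= op | num num

Unit pairs: A4 ⇒* {A1, S}; S ⇒* {A1}.
Replace each nonterminal's rules with the union of the non-unit rules of every nonterminal it unit-derives.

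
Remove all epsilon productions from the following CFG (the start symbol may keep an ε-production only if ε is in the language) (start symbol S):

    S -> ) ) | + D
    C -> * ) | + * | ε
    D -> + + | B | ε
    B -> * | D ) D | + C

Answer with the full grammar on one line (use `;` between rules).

Nullable nonterminals: {C, D}.
ε ∉ L(G), so no ε-production is kept.
For each production, add variants omitting each subset of nullable occurrences: S → + D gives + D | +. B → D ) D gives D ) D | D ) | ) D | ). B → + C gives + C | +.

S -> ) ) | + D | +; C -> * ) | + *; D -> + + | B; B -> * | D ) D | D ) | ) D | ) | + C | +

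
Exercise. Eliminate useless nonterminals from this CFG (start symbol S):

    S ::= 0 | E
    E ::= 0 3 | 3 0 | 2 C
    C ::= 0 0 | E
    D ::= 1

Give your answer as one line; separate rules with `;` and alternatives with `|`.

S ::= 0 | E; E ::= 0 3 | 3 0 | 2 C; C ::= 0 0 | E

Generating nonterminals: {C, D, E, S}.
Reachable from S after that: {C, E, S}.
Removed useless symbols: {D} and every production mentioning them.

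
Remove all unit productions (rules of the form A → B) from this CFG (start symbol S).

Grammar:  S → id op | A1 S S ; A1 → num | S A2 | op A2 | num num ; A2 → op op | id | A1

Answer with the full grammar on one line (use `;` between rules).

Unit pairs: A2 ⇒* {A1}.
For each unit pair (A, B), copy every non-unit production of B to A, then drop all unit productions.

S → id op | A1 S S; A1 → num | S A2 | op A2 | num num; A2 → op op | id | num | S A2 | op A2 | num num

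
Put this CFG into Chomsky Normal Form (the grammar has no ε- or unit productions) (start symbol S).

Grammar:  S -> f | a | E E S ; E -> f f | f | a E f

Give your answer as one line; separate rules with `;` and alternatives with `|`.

S -> f | a | E Y1; E -> X1 X1 | f | X2 Y2; X1 -> f; X2 -> a; Y1 -> E S; Y2 -> E X1

Introduce a nonterminal for each terminal appearing in a rule of length ≥ 2: X1 → f, X2 → a.
Binarize each right-hand side of length ≥ 3 by chaining fresh nonterminals (Y1, Y2, …): affected rules were S → E E S; E → X2 E X1.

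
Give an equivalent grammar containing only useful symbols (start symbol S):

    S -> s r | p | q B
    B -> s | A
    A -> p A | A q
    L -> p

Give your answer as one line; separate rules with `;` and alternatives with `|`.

S -> s r | p | q B; B -> s

Generating nonterminals: {B, L, S}.
Reachable from S after that: {B, S}.
Removed useless symbols: {A, L} and every production mentioning them.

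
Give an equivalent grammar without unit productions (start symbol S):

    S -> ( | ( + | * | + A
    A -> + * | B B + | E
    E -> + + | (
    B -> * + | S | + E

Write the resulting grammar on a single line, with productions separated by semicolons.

S -> ( | ( + | * | + A; A -> + + | ( | + * | B B +; E -> + + | (; B -> * + | + E | ( | ( + | * | + A

Unit pairs: A ⇒* {E}; B ⇒* {S}.
Replace each nonterminal's rules with the union of the non-unit rules of every nonterminal it unit-derives.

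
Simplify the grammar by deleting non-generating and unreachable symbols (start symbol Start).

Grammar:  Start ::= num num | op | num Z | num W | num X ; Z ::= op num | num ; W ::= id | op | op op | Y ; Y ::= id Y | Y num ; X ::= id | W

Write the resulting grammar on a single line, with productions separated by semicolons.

Start ::= num num | op | num Z | num W | num X; Z ::= op num | num; W ::= id | op | op op; X ::= id | W

Generating nonterminals: {Start, W, X, Z}.
Reachable from Start after that: {Start, W, X, Z}.
Removed useless symbols: {Y} and every production mentioning them.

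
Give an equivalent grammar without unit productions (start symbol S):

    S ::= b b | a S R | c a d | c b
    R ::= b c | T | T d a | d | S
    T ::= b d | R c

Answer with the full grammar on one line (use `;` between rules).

S ::= b b | a S R | c a d | c b; R ::= b b | a S R | c a d | c b | b c | T d a | d | b d | R c; T ::= b d | R c

Unit pairs: R ⇒* {S, T}.
For every A with A ⇒* B via unit rules, add B's non-unit alternatives to A; then delete every rule of the form X → Y.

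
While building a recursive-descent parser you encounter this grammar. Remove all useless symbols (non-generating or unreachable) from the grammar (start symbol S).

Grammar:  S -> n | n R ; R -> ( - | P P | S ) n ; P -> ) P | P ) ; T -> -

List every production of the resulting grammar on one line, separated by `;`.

Generating nonterminals: {R, S, T}.
Reachable from S after that: {R, S}.
Removed useless symbols: {P, T} and every production mentioning them.

S -> n | n R; R -> ( - | S ) n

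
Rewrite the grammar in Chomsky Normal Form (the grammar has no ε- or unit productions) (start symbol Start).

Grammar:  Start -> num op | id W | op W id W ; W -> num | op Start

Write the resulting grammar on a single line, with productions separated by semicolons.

Start -> X1 X2 | X3 W | X2 Y1; W -> num | X2 Start; X1 -> num; X2 -> op; X3 -> id; Y1 -> W Y2; Y2 -> X3 W

Introduce a nonterminal for each terminal appearing in a rule of length ≥ 2: X1 → num, X2 → op, X3 → id.
Binarize each right-hand side of length ≥ 3 by chaining fresh nonterminals (Y1, Y2, …): affected rules were Start → X2 W X3 W.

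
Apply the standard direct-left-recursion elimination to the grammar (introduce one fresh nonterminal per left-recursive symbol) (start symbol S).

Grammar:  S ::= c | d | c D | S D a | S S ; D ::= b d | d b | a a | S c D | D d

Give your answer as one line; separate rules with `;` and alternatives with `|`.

S, D are directly left-recursive.
For S: α = {D a, S}, β = {c, d, c D}. Rewrite as S → β S' and S' → α S' | ε.
For D: α = {d}, β = {b d, d b, a a, S c D}. Rewrite as D → β D' and D' → α D' | ε.

S ::= c S' | d S' | c D S'; D ::= b d D' | d b D' | a a D' | S c D D'; S' ::= D a S' | S S' | ε; D' ::= d D' | ε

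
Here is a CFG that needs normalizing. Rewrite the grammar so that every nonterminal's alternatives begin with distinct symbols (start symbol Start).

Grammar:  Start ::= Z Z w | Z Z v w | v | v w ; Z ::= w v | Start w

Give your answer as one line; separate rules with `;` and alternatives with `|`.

Start ::= Z Z Start1 | v Start2; Z ::= w v | Start w; Start1 ::= w | v w; Start2 ::= ε | w

Start has alternatives sharing prefix 'Z Z': factor to Start → Z Z Start1 with Start1 → w | v w.
Start has alternatives sharing prefix 'v': factor to Start → v Start2 with Start2 → ε | w.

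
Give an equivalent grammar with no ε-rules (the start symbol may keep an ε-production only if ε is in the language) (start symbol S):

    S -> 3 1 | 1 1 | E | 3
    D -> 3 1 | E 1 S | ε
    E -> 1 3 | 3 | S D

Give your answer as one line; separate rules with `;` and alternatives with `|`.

Nullable nonterminals: {D}.
ε ∉ L(G), so no ε-production is kept.
For each production, add variants omitting each subset of nullable occurrences: E → S D gives S D | S.

S -> 3 1 | 1 1 | E | 3; D -> 3 1 | E 1 S; E -> 1 3 | 3 | S D | S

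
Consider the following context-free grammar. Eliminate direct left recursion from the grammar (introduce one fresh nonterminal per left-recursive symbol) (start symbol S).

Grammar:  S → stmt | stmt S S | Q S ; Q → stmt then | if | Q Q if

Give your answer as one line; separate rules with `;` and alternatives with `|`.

Q is directly left-recursive.
For Q: α = {Q if}, β = {stmt then, if}. Rewrite as Q → β Q' and Q' → α Q' | ε.

S → stmt | stmt S S | Q S; Q → stmt then Q' | if Q'; Q' → Q if Q' | ε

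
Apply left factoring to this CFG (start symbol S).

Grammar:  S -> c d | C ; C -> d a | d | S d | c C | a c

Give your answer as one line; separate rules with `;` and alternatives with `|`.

S -> c d | C; C -> S d | c C | a c | d C'; C' -> a | ε

C has alternatives sharing prefix 'd': factor to C → d C' with C' → a | ε.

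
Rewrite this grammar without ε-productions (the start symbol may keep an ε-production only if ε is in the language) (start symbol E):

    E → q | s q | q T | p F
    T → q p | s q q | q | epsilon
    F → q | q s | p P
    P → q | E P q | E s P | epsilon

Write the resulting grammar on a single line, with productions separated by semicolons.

E → q | s q | q T | p F; T → q p | s q q | q; F → q | q s | p P | p; P → q | E P q | E q | E s P | E s

The nullable symbols are {P, T}.
ε ∉ L(G), so no ε-production is kept.
For each production, add variants omitting each subset of nullable occurrences: F → p P gives p P | p. P → E P q gives E P q | E q. P → E s P gives E s P | E s.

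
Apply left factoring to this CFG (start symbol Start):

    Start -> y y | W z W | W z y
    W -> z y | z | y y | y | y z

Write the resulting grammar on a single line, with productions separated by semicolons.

Start has alternatives sharing prefix 'W z': factor to Start → W z Start1 with Start1 → W | y.
W has alternatives sharing prefix 'y': factor to W → y W1 with W1 → y | ε | z.
W has alternatives sharing prefix 'z': factor to W → z W2 with W2 → y | ε.

Start -> y y | W z Start1; W -> y W1 | z W2; Start1 -> W | y; W1 -> y | epsilon | z; W2 -> y | epsilon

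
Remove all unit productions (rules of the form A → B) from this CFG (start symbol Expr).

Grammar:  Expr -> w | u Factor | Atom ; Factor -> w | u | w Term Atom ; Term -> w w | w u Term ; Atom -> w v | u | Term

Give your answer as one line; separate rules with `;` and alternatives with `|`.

Expr -> w w | w u Term | w v | u | w | u Factor; Factor -> w | u | w Term Atom; Term -> w w | w u Term; Atom -> w w | w u Term | w v | u

Unit pairs: Atom ⇒* {Term}; Expr ⇒* {Atom, Term}.
For each unit pair (A, B), copy every non-unit production of B to A, then drop all unit productions.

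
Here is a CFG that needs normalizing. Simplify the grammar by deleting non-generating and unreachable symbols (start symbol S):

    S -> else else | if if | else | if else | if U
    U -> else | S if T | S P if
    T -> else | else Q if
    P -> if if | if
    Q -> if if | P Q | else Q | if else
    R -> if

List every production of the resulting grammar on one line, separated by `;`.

Generating nonterminals: {P, Q, R, S, T, U}.
Reachable from S after that: {P, Q, S, T, U}.
Removed useless symbols: {R} and every production mentioning them.

S -> else else | if if | else | if else | if U; U -> else | S if T | S P if; T -> else | else Q if; P -> if if | if; Q -> if if | P Q | else Q | if else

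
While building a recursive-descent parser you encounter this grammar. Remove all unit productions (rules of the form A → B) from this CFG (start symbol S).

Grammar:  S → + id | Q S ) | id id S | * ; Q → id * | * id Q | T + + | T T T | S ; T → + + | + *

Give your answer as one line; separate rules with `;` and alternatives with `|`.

S → + id | Q S ) | id id S | *; Q → + id | Q S ) | id id S | * | id * | * id Q | T + + | T T T; T → + + | + *

Unit pairs: Q ⇒* {S}.
For every A with A ⇒* B via unit rules, add B's non-unit alternatives to A; then delete every rule of the form X → Y.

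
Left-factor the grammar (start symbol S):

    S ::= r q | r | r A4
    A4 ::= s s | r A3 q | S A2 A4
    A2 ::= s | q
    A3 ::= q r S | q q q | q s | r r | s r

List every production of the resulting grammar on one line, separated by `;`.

S ::= r S'; A4 ::= s s | r A3 q | S A2 A4; A2 ::= s | q; A3 ::= r r | s r | q A3'; S' ::= q | ε | A4; A3' ::= r S | q q | s

S has alternatives sharing prefix 'r': factor to S → r S' with S' → q | ε | A4.
A3 has alternatives sharing prefix 'q': factor to A3 → q A3' with A3' → r S | q q | s.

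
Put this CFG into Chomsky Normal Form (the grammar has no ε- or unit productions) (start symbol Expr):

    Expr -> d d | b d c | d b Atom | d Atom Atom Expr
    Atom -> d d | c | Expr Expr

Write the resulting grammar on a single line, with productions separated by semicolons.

Introduce a nonterminal for each terminal appearing in a rule of length ≥ 2: X1 → d, X2 → b, X3 → c.
Binarize each right-hand side of length ≥ 3 by chaining fresh nonterminals (Y1, Y2, …): affected rules were Expr → X2 X1 X3; Expr → X1 X2 Atom; Expr → X1 Atom Atom Expr.

Expr -> X1 X1 | X2 Y1 | X1 Y2 | X1 Y3; Atom -> X1 X1 | c | Expr Expr; X1 -> d; X2 -> b; X3 -> c; Y1 -> X1 X3; Y2 -> X2 Atom; Y3 -> Atom Y4; Y4 -> Atom Expr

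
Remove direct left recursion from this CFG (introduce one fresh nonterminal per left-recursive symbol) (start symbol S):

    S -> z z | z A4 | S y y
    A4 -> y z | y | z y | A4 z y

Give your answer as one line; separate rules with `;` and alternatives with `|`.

Left recursion appears on S, A4.
For S: α = {y y}, β = {z z, z A4}. Rewrite as S → β S' and S' → α S' | ε.
For A4: α = {z y}, β = {y z, y, z y}. Rewrite as A4 → β A4' and A4' → α A4' | ε.

S -> z z S' | z A4 S'; A4 -> y z A4' | y A4' | z y A4'; S' -> y y S' | ε; A4' -> z y A4' | ε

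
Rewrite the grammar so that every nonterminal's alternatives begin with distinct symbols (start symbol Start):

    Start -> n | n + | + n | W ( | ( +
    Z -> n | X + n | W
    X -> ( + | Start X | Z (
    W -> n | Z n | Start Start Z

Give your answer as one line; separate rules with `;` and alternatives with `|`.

Start has alternatives sharing prefix 'n': factor to Start → n Start1 with Start1 → ε | +.

Start -> + n | W ( | ( + | n Start1; Z -> n | X + n | W; X -> ( + | Start X | Z (; W -> n | Z n | Start Start Z; Start1 -> ε | +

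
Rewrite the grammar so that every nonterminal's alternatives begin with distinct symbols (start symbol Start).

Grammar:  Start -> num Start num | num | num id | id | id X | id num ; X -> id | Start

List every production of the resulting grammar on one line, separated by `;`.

Start has alternatives sharing prefix 'num': factor to Start → num Start1 with Start1 → Start num | ε | id.
Start has alternatives sharing prefix 'id': factor to Start → id Start2 with Start2 → ε | X | num.

Start -> num Start1 | id Start2; X -> id | Start; Start1 -> Start num | ε | id; Start2 -> ε | X | num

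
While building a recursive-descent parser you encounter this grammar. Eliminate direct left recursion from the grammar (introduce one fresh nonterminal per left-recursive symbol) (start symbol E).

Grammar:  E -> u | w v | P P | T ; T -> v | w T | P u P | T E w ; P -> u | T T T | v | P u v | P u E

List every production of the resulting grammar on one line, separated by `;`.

T, P are directly left-recursive.
For T: α = {E w}, β = {v, w T, P u P}. Rewrite as T → β T' and T' → α T' | ε.
For P: α = {u v, u E}, β = {u, T T T, v}. Rewrite as P → β P' and P' → α P' | ε.

E -> u | w v | P P | T; T -> v T' | w T T' | P u P T'; P -> u P' | T T T P' | v P'; T' -> E w T' | ε; P' -> u v P' | u E P' | ε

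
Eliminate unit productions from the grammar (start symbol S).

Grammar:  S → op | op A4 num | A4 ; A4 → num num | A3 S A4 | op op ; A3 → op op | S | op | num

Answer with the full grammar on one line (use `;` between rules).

S → num num | A3 S A4 | op op | op | op A4 num; A4 → num num | A3 S A4 | op op; A3 → num num | A3 S A4 | op op | op | op A4 num | num

Unit pairs: A3 ⇒* {A4, S}; S ⇒* {A4}.
Replace each nonterminal's rules with the union of the non-unit rules of every nonterminal it unit-derives.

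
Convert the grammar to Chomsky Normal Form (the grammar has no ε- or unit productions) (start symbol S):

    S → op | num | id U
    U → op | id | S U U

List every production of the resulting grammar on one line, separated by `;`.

S → op | num | X1 U; U → op | id | S Y1; X1 → id; Y1 → U U

Introduce a nonterminal for each terminal appearing in a rule of length ≥ 2: X1 → id.
Binarize each right-hand side of length ≥ 3 by chaining fresh nonterminals (Y1, Y2, …): affected rules were U → S U U.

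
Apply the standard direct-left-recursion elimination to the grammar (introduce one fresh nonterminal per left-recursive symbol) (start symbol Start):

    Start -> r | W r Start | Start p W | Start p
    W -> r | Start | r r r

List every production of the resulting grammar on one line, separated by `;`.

Start -> r Start1 | W r Start Start1; W -> r | Start | r r r; Start1 -> p W Start1 | p Start1 | eps

Left recursion appears on Start.
For Start: α = {p W, p}, β = {r, W r Start}. Rewrite as Start → β Start1 and Start1 → α Start1 | ε.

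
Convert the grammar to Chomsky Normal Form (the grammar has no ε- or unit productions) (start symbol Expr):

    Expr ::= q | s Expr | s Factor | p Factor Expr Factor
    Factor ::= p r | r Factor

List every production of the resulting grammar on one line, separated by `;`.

Introduce a nonterminal for each terminal appearing in a rule of length ≥ 2: X1 → s, X2 → p, X3 → r.
Binarize each right-hand side of length ≥ 3 by chaining fresh nonterminals (Y1, Y2, …): affected rules were Expr → X2 Factor Expr Factor.

Expr ::= q | X1 Expr | X1 Factor | X2 Y1; Factor ::= X2 X3 | X3 Factor; X1 ::= s; X2 ::= p; X3 ::= r; Y1 ::= Factor Y2; Y2 ::= Expr Factor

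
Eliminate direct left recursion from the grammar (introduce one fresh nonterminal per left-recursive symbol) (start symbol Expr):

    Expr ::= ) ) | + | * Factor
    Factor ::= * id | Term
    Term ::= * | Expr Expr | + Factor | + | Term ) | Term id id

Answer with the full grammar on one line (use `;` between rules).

Term is directly left-recursive.
For Term: α = {), id id}, β = {*, Expr Expr, + Factor, +}. Rewrite as Term → β Term1 and Term1 → α Term1 | ε.

Expr ::= ) ) | + | * Factor; Factor ::= * id | Term; Term ::= * Term1 | Expr Expr Term1 | + Factor Term1 | + Term1; Term1 ::= ) Term1 | id id Term1 | ε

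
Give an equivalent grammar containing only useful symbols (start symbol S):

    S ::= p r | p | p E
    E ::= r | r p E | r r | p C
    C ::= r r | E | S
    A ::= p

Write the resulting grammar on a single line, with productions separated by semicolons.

Generating nonterminals: {A, C, E, S}.
Reachable from S after that: {C, E, S}.
Removed useless symbols: {A} and every production mentioning them.

S ::= p r | p | p E; E ::= r | r p E | r r | p C; C ::= r r | E | S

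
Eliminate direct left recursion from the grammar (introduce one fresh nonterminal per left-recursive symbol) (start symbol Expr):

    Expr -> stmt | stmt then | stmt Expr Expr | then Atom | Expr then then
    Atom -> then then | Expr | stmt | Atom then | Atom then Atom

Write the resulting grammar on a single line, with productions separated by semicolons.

Left recursion appears on Expr, Atom.
For Expr: α = {then then}, β = {stmt, stmt then, stmt Expr Expr, then Atom}. Rewrite as Expr → β Expr1 and Expr1 → α Expr1 | ε.
For Atom: α = {then, then Atom}, β = {then then, Expr, stmt}. Rewrite as Atom → β Atom1 and Atom1 → α Atom1 | ε.

Expr -> stmt Expr1 | stmt then Expr1 | stmt Expr Expr Expr1 | then Atom Expr1; Atom -> then then Atom1 | Expr Atom1 | stmt Atom1; Expr1 -> then then Expr1 | ε; Atom1 -> then Atom1 | then Atom Atom1 | ε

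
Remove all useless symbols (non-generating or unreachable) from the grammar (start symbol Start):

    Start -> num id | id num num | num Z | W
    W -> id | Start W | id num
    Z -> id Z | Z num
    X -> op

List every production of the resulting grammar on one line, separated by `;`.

Start -> num id | id num num | W; W -> id | Start W | id num

Generating nonterminals: {Start, W, X}.
Reachable from Start after that: {Start, W}.
Removed useless symbols: {X, Z} and every production mentioning them.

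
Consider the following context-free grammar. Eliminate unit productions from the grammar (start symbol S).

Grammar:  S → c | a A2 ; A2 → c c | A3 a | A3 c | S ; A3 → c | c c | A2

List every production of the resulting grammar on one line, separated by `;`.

Unit pairs: A2 ⇒* {S}; A3 ⇒* {A2, S}.
For each unit pair (A, B), copy every non-unit production of B to A, then drop all unit productions.

S → c | a A2; A2 → c c | A3 a | A3 c | c | a A2; A3 → c c | A3 a | A3 c | c | a A2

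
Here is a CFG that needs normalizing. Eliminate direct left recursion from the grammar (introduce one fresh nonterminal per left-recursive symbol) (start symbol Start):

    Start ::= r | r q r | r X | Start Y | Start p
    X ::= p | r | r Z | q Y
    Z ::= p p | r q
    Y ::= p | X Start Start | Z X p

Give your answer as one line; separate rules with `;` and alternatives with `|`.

Start is directly left-recursive.
For Start: α = {Y, p}, β = {r, r q r, r X}. Rewrite as Start → β Start1 and Start1 → α Start1 | ε.

Start ::= r Start1 | r q r Start1 | r X Start1; X ::= p | r | r Z | q Y; Z ::= p p | r q; Y ::= p | X Start Start | Z X p; Start1 ::= Y Start1 | p Start1 | ε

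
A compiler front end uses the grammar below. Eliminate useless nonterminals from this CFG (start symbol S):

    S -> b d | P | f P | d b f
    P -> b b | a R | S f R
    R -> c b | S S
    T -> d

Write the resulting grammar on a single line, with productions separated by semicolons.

Generating nonterminals: {P, R, S, T}.
Reachable from S after that: {P, R, S}.
Removed useless symbols: {T} and every production mentioning them.

S -> b d | P | f P | d b f; P -> b b | a R | S f R; R -> c b | S S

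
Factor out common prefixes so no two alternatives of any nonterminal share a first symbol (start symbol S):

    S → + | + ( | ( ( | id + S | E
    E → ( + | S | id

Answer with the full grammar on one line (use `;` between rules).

S → ( ( | id + S | E | + S'; E → ( + | S | id; S' → ε | (

S has alternatives sharing prefix '+': factor to S → + S' with S' → ε | (.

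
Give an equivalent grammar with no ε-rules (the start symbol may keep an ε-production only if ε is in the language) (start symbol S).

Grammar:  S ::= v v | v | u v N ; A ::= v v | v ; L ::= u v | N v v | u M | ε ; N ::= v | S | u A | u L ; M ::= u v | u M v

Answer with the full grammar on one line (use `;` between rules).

Nullable nonterminals: {L}.
ε ∉ L(G), so no ε-production is kept.
Add the nullable-subset variants: N → u L gives u L | u.

S ::= v v | v | u v N; A ::= v v | v; L ::= u v | N v v | u M; N ::= v | S | u A | u L | u; M ::= u v | u M v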